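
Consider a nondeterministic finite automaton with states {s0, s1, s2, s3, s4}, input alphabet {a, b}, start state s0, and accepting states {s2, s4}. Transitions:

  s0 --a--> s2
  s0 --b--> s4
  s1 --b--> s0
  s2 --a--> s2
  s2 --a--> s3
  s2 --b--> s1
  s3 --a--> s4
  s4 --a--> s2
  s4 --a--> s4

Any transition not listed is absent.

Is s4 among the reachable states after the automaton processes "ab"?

Start in {s0}.
Read 'a': s0→{s2}; now {s2}.
Read 'b': s2→{s1}; now {s1}.
State s4 is not in {s1}.

No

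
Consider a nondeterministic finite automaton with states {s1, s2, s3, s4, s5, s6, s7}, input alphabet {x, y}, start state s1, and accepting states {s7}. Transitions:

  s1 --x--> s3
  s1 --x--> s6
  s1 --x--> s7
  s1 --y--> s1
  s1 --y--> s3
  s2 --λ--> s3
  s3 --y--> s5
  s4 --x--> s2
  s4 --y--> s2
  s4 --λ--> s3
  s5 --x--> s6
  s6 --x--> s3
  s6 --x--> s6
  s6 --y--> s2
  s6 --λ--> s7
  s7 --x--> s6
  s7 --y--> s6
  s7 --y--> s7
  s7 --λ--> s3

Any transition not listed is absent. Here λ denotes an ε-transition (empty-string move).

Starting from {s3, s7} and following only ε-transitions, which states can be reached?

Begin with {s3, s7}.
No ε-moves leave this set, so the closure equals the set itself.

{s3, s7}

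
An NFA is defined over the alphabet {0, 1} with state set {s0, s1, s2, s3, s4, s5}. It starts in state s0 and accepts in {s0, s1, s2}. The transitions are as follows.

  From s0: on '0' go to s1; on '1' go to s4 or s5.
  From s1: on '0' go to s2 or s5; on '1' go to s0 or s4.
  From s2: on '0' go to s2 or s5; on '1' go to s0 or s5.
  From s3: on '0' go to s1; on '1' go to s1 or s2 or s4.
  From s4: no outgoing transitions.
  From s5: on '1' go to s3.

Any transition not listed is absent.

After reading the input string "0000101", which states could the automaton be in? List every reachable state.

{s0, s4}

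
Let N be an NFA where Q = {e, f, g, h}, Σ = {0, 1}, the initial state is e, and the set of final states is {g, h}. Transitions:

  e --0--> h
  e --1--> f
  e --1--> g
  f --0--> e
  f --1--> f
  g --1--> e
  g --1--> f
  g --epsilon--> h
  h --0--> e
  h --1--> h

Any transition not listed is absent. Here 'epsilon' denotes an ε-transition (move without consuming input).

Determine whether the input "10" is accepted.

Start in {e}.
Read '1': e→{f, g}; union {f, g}; ε-closure = {f, g, h}.
Read '0': f→{e}, g→∅, h→{e}; now {e}.
The final set {e} contains no accepting state.

No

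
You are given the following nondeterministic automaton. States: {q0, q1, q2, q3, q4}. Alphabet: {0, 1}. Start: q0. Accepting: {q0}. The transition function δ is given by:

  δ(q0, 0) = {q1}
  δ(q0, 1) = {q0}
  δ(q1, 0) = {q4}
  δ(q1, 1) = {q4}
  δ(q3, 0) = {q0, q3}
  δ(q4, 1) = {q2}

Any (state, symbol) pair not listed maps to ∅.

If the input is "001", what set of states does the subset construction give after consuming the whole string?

Start in {q0}.
Read '0': {q0} → {q1}.
Read '0': {q1} → {q4}.
Read '1': {q4} → {q2}.

{q2}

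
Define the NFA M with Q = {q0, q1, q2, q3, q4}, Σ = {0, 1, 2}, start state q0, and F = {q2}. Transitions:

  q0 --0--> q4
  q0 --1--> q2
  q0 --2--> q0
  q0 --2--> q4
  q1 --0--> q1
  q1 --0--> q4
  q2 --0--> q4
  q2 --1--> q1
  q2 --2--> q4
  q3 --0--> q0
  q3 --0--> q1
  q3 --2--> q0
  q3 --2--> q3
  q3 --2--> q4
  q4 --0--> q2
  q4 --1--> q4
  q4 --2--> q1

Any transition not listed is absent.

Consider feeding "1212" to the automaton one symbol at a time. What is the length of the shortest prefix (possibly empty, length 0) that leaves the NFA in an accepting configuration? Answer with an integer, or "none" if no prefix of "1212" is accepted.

Start in {q0}.
Read '1': q0→{q2}; now {q2}.
None of the earlier sets intersect F, but {q2} does.

1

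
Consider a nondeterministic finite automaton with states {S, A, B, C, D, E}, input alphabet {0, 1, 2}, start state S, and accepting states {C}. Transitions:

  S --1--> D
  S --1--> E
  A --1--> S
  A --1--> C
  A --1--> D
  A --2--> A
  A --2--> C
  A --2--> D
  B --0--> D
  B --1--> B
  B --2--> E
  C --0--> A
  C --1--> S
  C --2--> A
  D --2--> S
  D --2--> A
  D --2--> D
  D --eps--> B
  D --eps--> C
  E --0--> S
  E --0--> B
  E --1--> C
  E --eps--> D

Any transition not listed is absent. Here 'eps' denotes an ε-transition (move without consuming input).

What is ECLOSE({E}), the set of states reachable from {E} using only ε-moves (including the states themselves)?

Begin with {E}.
ε-move E → D; add D.
ε-move D → B; add B.
ε-move D → C; add C.

{B, C, D, E}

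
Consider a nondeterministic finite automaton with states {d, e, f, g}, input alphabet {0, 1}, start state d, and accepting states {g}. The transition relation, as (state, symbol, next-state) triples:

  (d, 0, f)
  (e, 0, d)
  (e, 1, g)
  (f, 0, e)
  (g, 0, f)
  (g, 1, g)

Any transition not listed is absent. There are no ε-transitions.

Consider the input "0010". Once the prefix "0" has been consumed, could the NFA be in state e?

Start in {d}.
Read '0': {d} → {f}.
State e is not in {f}.

No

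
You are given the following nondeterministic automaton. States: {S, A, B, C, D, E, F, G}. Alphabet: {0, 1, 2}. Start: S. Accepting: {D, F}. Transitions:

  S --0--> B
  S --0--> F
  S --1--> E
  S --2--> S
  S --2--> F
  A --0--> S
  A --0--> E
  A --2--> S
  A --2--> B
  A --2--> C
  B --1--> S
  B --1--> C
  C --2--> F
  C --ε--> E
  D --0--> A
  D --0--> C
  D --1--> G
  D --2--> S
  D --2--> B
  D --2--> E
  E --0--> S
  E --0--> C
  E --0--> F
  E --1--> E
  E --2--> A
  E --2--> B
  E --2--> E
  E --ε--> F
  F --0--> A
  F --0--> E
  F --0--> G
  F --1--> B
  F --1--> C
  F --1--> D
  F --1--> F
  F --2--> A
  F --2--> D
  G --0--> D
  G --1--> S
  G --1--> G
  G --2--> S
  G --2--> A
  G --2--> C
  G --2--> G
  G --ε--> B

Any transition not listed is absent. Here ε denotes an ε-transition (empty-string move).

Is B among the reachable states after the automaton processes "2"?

Start in {S}.
Read '2': {S} → {S, F}.
State B is not in {S, F}.

No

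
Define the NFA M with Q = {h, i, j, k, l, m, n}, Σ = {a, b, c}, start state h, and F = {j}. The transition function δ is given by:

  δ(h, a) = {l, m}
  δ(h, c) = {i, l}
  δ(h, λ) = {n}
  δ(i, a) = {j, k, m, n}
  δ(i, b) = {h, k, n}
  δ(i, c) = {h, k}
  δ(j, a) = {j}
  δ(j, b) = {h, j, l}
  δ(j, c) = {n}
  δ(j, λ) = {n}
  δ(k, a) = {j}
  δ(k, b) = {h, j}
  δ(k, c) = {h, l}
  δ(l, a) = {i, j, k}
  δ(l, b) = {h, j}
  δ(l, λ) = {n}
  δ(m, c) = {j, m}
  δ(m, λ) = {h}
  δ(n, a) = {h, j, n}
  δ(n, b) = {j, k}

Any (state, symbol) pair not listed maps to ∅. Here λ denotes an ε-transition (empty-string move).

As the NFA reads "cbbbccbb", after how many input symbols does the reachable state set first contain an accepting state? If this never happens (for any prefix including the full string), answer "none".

Start: ε-closure({h}) = {h, n}.
Read 'c': {h, n} → {i, l, n}.
Read 'b': {i, l, n} → {h, j, k, n}.
None of the earlier sets intersect F, but {h, j, k, n} does.

2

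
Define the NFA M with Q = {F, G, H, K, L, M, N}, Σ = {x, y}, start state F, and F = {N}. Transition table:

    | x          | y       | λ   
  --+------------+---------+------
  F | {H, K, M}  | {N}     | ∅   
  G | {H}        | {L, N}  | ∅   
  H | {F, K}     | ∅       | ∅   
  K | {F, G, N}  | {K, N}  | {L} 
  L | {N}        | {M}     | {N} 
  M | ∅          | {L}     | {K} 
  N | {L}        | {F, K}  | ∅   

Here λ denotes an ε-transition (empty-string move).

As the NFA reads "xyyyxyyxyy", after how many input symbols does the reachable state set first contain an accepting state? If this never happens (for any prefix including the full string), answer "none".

1

Start in {F}.
Read 'x': {F} → {H, K, L, M, N}.
None of the earlier sets intersect F, but {H, K, L, M, N} does.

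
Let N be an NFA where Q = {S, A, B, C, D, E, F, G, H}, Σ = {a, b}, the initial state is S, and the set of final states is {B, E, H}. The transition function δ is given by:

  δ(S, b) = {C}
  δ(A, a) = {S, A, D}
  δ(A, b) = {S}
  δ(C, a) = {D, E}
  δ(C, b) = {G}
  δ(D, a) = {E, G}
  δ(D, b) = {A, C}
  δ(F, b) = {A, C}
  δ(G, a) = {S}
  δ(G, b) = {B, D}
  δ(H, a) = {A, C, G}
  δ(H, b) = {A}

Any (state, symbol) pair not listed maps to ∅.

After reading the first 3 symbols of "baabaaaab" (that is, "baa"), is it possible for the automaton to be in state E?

Yes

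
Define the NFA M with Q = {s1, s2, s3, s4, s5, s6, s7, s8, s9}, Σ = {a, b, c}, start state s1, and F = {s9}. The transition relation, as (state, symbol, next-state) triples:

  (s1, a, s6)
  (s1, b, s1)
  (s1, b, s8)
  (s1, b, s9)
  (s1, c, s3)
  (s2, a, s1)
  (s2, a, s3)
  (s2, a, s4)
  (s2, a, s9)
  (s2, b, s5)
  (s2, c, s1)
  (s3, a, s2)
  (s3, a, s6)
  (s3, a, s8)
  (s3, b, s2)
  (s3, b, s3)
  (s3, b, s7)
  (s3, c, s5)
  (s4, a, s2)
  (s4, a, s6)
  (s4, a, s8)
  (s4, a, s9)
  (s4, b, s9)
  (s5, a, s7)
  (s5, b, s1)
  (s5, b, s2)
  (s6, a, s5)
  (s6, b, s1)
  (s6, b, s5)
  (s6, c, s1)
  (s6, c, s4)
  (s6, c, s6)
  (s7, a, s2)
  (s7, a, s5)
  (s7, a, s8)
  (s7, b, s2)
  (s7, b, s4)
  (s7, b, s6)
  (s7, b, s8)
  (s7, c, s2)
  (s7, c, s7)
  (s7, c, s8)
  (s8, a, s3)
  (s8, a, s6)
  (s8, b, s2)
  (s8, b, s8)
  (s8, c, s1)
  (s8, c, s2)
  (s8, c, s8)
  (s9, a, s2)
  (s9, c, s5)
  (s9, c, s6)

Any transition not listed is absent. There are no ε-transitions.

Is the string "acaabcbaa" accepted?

Yes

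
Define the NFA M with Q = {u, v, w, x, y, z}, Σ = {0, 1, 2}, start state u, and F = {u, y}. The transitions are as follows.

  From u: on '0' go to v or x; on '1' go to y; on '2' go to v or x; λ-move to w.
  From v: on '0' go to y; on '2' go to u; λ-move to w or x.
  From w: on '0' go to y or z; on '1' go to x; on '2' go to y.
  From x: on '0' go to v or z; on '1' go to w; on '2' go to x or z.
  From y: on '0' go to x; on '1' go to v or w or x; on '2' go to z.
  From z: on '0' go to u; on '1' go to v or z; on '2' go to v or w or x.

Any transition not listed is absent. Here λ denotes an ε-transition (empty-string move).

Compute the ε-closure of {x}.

{x}

Begin with {x}.
No ε-moves leave this set, so the closure equals the set itself.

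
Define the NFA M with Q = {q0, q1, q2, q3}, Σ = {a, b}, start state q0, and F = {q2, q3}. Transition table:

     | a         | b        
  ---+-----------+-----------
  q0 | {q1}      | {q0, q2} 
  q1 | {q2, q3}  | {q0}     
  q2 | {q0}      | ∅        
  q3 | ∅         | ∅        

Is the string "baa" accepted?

Start in {q0}.
Read 'b': q0→{q0, q2}; now {q0, q2}.
Read 'a': q0→{q1}, q2→{q0}; now {q0, q1}.
Read 'a': q0→{q1}, q1→{q2, q3}; now {q1, q2, q3}.
The final set {q1, q2, q3} contains the accepting states q2, q3.

Yes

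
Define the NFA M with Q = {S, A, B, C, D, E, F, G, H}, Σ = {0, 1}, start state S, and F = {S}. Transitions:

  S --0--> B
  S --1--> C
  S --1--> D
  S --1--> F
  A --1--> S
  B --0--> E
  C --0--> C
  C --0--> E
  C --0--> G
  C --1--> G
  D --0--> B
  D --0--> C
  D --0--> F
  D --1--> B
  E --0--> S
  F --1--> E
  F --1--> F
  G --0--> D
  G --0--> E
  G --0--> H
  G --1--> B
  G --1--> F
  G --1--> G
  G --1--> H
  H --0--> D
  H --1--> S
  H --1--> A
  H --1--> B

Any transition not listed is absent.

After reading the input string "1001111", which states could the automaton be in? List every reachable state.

{S, A, B, C, D, E, F, G, H}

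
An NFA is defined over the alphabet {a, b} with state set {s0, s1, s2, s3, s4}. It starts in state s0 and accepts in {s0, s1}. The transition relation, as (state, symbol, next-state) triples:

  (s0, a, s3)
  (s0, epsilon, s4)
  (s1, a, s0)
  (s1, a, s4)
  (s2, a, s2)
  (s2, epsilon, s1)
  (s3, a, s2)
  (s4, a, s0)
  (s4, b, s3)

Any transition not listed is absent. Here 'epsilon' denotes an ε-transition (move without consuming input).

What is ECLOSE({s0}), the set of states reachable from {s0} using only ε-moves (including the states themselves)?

Begin with {s0}.
ε-move s0 → s4; add s4.

{s0, s4}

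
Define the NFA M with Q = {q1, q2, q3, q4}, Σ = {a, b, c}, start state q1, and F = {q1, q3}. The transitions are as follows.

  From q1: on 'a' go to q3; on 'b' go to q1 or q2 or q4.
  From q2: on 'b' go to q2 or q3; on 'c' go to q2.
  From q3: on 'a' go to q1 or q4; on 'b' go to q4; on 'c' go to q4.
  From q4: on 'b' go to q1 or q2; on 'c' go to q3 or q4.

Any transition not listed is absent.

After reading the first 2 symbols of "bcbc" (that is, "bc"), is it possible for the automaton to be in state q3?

Start in {q1}.
Read 'b': {q1} → {q1, q2, q4}.
Read 'c': {q1, q2, q4} → {q2, q3, q4}.
State q3 is in {q2, q3, q4}.

Yes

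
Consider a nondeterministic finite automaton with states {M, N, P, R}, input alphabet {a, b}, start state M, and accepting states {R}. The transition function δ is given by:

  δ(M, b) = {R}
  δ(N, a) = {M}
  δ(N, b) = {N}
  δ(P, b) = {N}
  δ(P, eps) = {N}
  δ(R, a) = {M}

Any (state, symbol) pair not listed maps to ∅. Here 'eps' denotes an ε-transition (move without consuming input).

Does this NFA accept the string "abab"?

Start in {M}.
Read 'a': M→∅; now ∅.
The set is empty and remains empty for the remaining 3 symbols.
The final set ∅ contains no accepting state.

No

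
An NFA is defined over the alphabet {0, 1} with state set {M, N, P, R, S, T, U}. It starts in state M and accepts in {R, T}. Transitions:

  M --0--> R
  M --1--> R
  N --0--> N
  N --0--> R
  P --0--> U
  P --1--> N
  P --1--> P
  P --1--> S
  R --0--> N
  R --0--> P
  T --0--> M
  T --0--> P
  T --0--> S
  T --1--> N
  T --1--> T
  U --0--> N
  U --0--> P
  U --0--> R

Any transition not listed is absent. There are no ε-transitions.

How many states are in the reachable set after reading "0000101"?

0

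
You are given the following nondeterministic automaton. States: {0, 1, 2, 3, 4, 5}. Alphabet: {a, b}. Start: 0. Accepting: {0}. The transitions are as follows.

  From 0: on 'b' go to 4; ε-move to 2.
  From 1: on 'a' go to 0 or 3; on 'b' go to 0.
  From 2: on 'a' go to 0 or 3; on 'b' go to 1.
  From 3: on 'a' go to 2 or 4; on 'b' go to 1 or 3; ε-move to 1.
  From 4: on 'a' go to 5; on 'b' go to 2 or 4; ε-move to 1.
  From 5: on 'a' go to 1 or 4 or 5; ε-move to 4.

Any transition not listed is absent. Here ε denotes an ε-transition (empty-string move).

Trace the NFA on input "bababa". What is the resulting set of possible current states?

{0, 1, 2, 3, 4, 5}

Start: ε-closure({0}) = {0, 2}.
Read 'b': {0, 2} → {1, 4}.
Read 'a': {1, 4} → {0, 1, 2, 3, 4, 5}.
Read 'b': {0, 1, 2, 3, 4, 5} → {0, 1, 2, 3, 4}.
Read 'a': {0, 1, 2, 3, 4} → {0, 1, 2, 3, 4, 5}.
Read 'b': {0, 1, 2, 3, 4, 5} → {0, 1, 2, 3, 4}.
Read 'a': {0, 1, 2, 3, 4} → {0, 1, 2, 3, 4, 5}.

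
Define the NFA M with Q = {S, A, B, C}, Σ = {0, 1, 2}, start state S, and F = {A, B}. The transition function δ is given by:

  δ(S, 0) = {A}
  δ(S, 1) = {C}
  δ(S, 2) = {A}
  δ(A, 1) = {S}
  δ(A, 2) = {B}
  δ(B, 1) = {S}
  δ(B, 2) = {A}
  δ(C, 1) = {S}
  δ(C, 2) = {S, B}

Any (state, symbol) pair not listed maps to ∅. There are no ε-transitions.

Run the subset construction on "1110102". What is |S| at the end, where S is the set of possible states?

Start in {S}.
Read '1': S→{C}; now {C}.
Read '1': C→{S}; now {S}.
Read '1': S→{C}; now {C}.
Read '0': C→∅; now ∅.
The set is empty and remains empty for the remaining 3 symbols.
That set has 0 states.

0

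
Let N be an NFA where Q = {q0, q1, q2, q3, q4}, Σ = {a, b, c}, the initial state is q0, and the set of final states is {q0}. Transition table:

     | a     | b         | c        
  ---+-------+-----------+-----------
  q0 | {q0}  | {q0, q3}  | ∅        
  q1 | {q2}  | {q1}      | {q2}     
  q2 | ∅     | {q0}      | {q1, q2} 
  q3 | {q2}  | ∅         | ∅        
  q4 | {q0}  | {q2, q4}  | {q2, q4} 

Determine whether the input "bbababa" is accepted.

Start in {q0}.
Read 'b': q0→{q0, q3}; now {q0, q3}.
Read 'b': q0→{q0, q3}, q3→∅; now {q0, q3}.
Read 'a': q0→{q0}, q3→{q2}; now {q0, q2}.
Read 'b': q0→{q0, q3}, q2→{q0}; now {q0, q3}.
Read 'a': q0→{q0}, q3→{q2}; now {q0, q2}.
Read 'b': q0→{q0, q3}, q2→{q0}; now {q0, q3}.
Read 'a': q0→{q0}, q3→{q2}; now {q0, q2}.
The final set {q0, q2} contains the accepting state q0.

Yes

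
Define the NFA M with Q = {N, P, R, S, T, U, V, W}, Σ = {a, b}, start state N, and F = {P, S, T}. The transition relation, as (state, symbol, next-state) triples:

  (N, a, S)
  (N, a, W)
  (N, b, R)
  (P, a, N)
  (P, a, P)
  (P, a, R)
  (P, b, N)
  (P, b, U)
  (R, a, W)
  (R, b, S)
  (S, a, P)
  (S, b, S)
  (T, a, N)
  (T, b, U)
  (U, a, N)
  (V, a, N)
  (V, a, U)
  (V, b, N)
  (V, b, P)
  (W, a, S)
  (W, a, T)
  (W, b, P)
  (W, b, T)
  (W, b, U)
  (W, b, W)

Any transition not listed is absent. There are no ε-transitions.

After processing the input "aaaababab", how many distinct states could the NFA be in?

7

Start in {N}.
Read 'a': N→{S, W}; now {S, W}.
Read 'a': S→{P}, W→{S, T}; now {P, S, T}.
Read 'a': P→{N, P, R}, S→{P}, T→{N}; now {N, P, R}.
Read 'a': N→{S, W}, P→{N, P, R}, R→{W}; now {N, P, R, S, W}.
Read 'b': N→{R}, P→{N, U}, R→{S}, S→{S}, W→{P, T, U, W}; now {N, P, R, S, T, U, W}.
Read 'a': N→{S, W}, P→{N, P, R}, R→{W}, S→{P}, T→{N}, U→{N}, W→{S, T}; now {N, P, R, S, T, W}.
Read 'b': N→{R}, P→{N, U}, R→{S}, S→{S}, T→{U}, W→{P, T, U, W}; now {N, P, R, S, T, U, W}.
Read 'a': N→{S, W}, P→{N, P, R}, R→{W}, S→{P}, T→{N}, U→{N}, W→{S, T}; now {N, P, R, S, T, W}.
Read 'b': N→{R}, P→{N, U}, R→{S}, S→{S}, T→{U}, W→{P, T, U, W}; now {N, P, R, S, T, U, W}.
That set has 7 states.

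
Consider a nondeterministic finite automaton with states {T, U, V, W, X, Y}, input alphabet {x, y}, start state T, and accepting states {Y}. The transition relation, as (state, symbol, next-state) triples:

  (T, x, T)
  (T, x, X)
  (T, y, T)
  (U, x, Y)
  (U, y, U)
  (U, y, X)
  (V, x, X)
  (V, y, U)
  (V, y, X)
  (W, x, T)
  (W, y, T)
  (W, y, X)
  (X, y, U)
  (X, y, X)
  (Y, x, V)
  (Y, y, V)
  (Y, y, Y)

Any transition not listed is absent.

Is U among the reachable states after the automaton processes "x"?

No

Start in {T}.
Read 'x': T→{T, X}; now {T, X}.
State U is not in {T, X}.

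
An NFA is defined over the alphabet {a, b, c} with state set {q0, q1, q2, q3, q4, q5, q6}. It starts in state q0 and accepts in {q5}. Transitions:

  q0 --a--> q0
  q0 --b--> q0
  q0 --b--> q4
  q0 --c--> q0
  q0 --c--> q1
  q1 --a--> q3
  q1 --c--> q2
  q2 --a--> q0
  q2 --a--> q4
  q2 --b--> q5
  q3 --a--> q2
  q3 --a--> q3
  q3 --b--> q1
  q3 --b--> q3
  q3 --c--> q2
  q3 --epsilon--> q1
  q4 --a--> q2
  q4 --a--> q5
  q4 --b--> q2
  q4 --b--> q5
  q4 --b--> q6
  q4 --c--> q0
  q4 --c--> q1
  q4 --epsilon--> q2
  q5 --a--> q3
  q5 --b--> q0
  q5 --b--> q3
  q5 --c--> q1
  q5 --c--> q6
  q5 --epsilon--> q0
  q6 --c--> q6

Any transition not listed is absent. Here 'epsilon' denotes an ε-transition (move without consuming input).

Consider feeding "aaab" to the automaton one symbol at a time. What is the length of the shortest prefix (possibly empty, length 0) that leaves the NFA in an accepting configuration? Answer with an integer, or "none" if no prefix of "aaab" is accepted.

Start in {q0}.
Read 'a': q0→{q0}; now {q0}.
Read 'a': q0→{q0}; now {q0}.
Read 'a': q0→{q0}; now {q0}.
Read 'b': q0→{q0, q4}; union {q0, q4}; ε-closure = {q0, q2, q4}.
No reachable set along the way intersects F.

none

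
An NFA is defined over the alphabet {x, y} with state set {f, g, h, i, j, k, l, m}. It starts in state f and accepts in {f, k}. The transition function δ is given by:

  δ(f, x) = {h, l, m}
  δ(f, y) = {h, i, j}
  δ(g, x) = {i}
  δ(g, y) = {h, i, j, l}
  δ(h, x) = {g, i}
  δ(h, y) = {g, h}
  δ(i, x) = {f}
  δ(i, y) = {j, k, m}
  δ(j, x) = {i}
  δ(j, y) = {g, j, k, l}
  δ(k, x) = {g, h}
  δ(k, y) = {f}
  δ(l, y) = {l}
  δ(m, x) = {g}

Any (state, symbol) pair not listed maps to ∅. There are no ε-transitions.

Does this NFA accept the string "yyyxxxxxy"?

Yes

Start in {f}.
Read 'y': {f} → {h, i, j}.
Read 'y': {h, i, j} → {g, h, j, k, l, m}.
Read 'y': {g, h, j, k, l, m} → {f, g, h, i, j, k, l}.
Read 'x': {f, g, h, i, j, k, l} → {f, g, h, i, l, m}.
Read 'x': {f, g, h, i, l, m} → {f, g, h, i, l, m}.
Read 'x': {f, g, h, i, l, m} → {f, g, h, i, l, m}.
Read 'x': {f, g, h, i, l, m} → {f, g, h, i, l, m}.
Read 'x': {f, g, h, i, l, m} → {f, g, h, i, l, m}.
Read 'y': {f, g, h, i, l, m} → {g, h, i, j, k, l, m}.
The final set {g, h, i, j, k, l, m} contains the accepting state k.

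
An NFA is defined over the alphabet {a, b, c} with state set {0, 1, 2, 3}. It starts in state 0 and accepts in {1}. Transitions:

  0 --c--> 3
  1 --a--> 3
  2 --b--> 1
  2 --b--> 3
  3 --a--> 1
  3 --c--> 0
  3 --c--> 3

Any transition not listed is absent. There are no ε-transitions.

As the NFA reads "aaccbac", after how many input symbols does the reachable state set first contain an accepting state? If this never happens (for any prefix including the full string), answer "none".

Start in {0}.
Read 'a': 0→∅; now ∅.
The set is empty and remains empty for the remaining 6 symbols.
No reachable set along the way intersects F.

none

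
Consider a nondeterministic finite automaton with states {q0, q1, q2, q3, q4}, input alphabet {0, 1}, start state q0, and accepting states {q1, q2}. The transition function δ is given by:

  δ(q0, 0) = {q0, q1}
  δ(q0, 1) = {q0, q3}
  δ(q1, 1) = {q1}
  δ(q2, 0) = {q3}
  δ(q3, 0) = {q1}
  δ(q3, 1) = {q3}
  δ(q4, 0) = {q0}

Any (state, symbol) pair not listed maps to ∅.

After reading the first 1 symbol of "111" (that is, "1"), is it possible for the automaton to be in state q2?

No

Start in {q0}.
Read '1': {q0} → {q0, q3}.
State q2 is not in {q0, q3}.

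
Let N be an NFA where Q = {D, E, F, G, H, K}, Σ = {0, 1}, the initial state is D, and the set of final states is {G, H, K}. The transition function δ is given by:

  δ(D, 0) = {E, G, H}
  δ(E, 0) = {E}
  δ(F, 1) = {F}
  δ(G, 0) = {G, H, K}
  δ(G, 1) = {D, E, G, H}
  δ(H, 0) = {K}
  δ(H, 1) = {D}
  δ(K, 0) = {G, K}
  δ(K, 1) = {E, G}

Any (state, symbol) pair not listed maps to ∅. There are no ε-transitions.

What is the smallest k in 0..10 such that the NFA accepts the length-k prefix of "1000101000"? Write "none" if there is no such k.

Start in {D}.
Read '1': D→∅; now ∅.
The set is empty and remains empty for the remaining 9 symbols.
No reachable set along the way intersects F.

none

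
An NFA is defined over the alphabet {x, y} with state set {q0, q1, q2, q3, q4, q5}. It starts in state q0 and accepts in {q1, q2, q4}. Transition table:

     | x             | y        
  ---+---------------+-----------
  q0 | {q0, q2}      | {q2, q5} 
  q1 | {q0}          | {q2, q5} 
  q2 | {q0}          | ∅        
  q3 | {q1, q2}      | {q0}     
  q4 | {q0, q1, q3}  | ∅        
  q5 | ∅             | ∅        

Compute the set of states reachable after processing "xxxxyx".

{q0}

Start in {q0}.
Read 'x': q0→{q0, q2}; now {q0, q2}.
Read 'x': q0→{q0, q2}, q2→{q0}; now {q0, q2}.
Read 'x': q0→{q0, q2}, q2→{q0}; now {q0, q2}.
Read 'x': q0→{q0, q2}, q2→{q0}; now {q0, q2}.
Read 'y': q0→{q2, q5}, q2→∅; now {q2, q5}.
Read 'x': q2→{q0}, q5→∅; now {q0}.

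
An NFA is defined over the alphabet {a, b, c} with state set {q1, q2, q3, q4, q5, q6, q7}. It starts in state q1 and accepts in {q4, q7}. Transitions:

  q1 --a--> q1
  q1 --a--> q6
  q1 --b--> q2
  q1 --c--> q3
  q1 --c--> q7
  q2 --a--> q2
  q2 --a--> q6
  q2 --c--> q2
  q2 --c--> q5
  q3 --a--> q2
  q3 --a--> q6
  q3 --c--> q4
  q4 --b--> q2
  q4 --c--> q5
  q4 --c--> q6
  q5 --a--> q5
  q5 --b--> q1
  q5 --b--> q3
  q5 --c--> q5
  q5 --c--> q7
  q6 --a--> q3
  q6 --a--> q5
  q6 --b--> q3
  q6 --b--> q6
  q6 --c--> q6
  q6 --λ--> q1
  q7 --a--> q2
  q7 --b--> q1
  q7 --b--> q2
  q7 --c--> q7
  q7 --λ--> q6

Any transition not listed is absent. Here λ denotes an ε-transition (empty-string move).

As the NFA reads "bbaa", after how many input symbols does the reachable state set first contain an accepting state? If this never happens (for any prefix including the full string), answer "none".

none

Start in {q1}.
Read 'b': q1→{q2}; now {q2}.
Read 'b': q2→∅; now ∅.
The set is empty and remains empty for the remaining 2 symbols.
No reachable set along the way intersects F.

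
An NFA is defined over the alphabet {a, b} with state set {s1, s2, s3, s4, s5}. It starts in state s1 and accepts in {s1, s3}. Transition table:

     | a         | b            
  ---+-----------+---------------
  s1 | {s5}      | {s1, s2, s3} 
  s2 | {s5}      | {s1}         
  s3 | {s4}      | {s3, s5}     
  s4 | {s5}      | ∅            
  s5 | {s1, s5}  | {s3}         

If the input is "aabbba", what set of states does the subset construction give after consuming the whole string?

Start in {s1}.
Read 'a': s1→{s5}; now {s5}.
Read 'a': s5→{s1, s5}; now {s1, s5}.
Read 'b': s1→{s1, s2, s3}, s5→{s3}; now {s1, s2, s3}.
Read 'b': s1→{s1, s2, s3}, s2→{s1}, s3→{s3, s5}; now {s1, s2, s3, s5}.
Read 'b': s1→{s1, s2, s3}, s2→{s1}, s3→{s3, s5}, s5→{s3}; now {s1, s2, s3, s5}.
Read 'a': s1→{s5}, s2→{s5}, s3→{s4}, s5→{s1, s5}; now {s1, s4, s5}.

{s1, s4, s5}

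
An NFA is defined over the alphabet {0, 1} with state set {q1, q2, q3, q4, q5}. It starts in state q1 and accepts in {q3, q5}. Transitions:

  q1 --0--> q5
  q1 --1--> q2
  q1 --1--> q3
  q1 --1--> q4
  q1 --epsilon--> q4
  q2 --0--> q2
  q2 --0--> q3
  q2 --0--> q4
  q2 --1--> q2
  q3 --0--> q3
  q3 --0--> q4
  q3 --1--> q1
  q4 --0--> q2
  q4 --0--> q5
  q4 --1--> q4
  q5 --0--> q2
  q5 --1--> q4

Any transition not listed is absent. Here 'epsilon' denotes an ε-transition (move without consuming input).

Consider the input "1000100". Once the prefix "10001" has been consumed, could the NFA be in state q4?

Start: ε-closure({q1}) = {q1, q4}.
Read '1': q1→{q2, q3, q4}, q4→{q4}; now {q2, q3, q4}.
Read '0': q2→{q2, q3, q4}, q3→{q3, q4}, q4→{q2, q5}; now {q2, q3, q4, q5}.
Read '0': q2→{q2, q3, q4}, q3→{q3, q4}, q4→{q2, q5}, q5→{q2}; now {q2, q3, q4, q5}.
Read '0': q2→{q2, q3, q4}, q3→{q3, q4}, q4→{q2, q5}, q5→{q2}; now {q2, q3, q4, q5}.
Read '1': q2→{q2}, q3→{q1}, q4→{q4}, q5→{q4}; now {q1, q2, q4}.
State q4 is in {q1, q2, q4}.

Yes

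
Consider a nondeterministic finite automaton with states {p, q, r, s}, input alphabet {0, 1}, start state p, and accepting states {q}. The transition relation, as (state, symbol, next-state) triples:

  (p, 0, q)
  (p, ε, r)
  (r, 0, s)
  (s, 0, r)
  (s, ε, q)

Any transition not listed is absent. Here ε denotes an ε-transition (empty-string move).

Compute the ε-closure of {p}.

{p, r}

Begin with {p}.
ε-move p → r; add r.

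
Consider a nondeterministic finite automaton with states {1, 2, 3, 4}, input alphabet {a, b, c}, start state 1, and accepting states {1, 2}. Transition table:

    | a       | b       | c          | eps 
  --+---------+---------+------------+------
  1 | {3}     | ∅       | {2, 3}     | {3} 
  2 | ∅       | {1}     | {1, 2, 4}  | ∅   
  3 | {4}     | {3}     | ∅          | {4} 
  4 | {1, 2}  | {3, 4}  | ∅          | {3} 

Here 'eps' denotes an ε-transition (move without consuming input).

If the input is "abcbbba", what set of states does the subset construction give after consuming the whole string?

{1, 2, 3, 4}

Start: ε-closure({1}) = {1, 3, 4}.
Read 'a': 1→{3}, 3→{4}, 4→{1, 2}; now {1, 2, 3, 4}.
Read 'b': 1→∅, 2→{1}, 3→{3}, 4→{3, 4}; now {1, 3, 4}.
Read 'c': 1→{2, 3}, 3→∅, 4→∅; union {2, 3}; ε-closure = {2, 3, 4}.
Read 'b': 2→{1}, 3→{3}, 4→{3, 4}; now {1, 3, 4}.
Read 'b': 1→∅, 3→{3}, 4→{3, 4}; now {3, 4}.
Read 'b': 3→{3}, 4→{3, 4}; now {3, 4}.
Read 'a': 3→{4}, 4→{1, 2}; union {1, 2, 4}; ε-closure = {1, 2, 3, 4}.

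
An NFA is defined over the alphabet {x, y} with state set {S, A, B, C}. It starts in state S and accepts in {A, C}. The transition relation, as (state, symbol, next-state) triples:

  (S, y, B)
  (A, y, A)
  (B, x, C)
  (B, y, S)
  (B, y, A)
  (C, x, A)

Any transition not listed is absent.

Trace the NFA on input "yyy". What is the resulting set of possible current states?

Start in {S}.
Read 'y': {S} → {B}.
Read 'y': {B} → {S, A}.
Read 'y': {S, A} → {A, B}.

{A, B}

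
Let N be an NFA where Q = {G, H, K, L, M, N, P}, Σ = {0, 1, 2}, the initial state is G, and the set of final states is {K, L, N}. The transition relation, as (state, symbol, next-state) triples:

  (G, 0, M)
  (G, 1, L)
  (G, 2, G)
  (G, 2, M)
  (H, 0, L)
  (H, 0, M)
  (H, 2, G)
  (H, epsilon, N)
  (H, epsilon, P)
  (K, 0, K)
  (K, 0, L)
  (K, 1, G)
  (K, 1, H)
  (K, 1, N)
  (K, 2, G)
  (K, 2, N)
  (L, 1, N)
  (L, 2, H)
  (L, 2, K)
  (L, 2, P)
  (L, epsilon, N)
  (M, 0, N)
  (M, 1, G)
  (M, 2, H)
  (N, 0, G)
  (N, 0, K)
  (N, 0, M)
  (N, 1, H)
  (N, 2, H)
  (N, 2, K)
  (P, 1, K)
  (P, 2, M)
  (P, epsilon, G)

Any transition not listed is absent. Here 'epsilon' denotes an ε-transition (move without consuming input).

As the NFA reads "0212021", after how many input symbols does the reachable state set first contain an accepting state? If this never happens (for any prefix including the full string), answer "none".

Start in {G}.
Read '0': {G} → {M}.
Read '2': {M} → {G, H, N, P}.
None of the earlier sets intersect F, but {G, H, N, P} does.

2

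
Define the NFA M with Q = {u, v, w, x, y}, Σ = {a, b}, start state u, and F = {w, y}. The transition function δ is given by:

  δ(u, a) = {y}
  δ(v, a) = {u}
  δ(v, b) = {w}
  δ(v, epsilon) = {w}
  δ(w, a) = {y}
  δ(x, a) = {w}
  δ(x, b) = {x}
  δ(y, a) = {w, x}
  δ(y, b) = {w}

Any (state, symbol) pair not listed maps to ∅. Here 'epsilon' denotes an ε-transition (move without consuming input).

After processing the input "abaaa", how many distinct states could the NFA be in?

2

Start in {u}.
Read 'a': u→{y}; now {y}.
Read 'b': y→{w}; now {w}.
Read 'a': w→{y}; now {y}.
Read 'a': y→{w, x}; now {w, x}.
Read 'a': w→{y}, x→{w}; now {w, y}.
That set has 2 states.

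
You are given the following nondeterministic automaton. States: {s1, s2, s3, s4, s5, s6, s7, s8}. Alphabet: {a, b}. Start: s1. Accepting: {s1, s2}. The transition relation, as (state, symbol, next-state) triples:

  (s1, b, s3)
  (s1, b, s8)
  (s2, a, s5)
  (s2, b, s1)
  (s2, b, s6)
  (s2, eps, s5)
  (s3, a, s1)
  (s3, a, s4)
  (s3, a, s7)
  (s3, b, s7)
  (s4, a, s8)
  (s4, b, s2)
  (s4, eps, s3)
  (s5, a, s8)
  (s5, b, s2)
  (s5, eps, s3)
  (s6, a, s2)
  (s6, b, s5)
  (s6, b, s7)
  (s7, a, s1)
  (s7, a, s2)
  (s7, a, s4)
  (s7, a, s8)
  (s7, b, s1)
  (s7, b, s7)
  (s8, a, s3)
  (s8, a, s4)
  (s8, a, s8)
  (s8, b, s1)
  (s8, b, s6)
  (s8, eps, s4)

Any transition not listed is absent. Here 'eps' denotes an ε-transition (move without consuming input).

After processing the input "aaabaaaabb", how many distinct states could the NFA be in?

Start in {s1}.
Read 'a': s1→∅; now ∅.
The set is empty and remains empty for the remaining 9 symbols.
That set has 0 states.

0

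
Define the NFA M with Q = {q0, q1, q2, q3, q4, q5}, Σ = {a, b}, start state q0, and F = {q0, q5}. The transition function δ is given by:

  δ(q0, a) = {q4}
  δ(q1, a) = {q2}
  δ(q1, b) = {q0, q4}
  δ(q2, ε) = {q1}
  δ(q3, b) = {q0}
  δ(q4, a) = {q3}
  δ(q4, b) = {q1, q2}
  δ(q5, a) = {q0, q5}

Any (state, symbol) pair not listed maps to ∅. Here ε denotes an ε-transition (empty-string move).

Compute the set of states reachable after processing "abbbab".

Start in {q0}.
Read 'a': q0→{q4}; now {q4}.
Read 'b': q4→{q1, q2}; now {q1, q2}.
Read 'b': q1→{q0, q4}, q2→∅; now {q0, q4}.
Read 'b': q0→∅, q4→{q1, q2}; now {q1, q2}.
Read 'a': q1→{q2}, q2→∅; union {q2}; ε-closure = {q1, q2}.
Read 'b': q1→{q0, q4}, q2→∅; now {q0, q4}.

{q0, q4}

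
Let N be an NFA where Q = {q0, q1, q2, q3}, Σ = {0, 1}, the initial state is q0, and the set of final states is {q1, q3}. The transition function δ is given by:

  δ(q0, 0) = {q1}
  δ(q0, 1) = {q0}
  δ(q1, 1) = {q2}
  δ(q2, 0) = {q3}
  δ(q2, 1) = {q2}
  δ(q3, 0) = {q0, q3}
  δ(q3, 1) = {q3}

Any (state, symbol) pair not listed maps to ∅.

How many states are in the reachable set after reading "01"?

1

Start in {q0}.
Read '0': {q0} → {q1}.
Read '1': {q1} → {q2}.
That set has 1 state.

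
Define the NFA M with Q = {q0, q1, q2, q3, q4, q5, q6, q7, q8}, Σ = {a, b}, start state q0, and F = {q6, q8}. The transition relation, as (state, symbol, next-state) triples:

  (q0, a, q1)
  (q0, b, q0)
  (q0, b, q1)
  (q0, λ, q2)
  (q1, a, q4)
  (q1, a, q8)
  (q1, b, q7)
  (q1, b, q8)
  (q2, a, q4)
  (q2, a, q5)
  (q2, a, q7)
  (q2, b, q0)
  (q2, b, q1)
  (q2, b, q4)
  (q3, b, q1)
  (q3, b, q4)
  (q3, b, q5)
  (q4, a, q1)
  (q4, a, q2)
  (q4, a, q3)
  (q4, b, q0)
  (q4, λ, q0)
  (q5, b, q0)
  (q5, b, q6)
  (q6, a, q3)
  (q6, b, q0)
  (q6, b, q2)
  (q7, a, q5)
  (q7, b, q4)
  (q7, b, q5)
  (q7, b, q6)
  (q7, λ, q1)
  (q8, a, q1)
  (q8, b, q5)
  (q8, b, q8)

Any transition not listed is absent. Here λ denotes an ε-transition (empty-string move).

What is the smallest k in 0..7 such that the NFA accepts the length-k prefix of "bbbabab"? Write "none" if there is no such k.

2

Start: ε-closure({q0}) = {q0, q2}.
Read 'b': {q0, q2} → {q0, q1, q2, q4}.
Read 'b': {q0, q1, q2, q4} → {q0, q1, q2, q4, q7, q8}.
None of the earlier sets intersect F, but {q0, q1, q2, q4, q7, q8} does.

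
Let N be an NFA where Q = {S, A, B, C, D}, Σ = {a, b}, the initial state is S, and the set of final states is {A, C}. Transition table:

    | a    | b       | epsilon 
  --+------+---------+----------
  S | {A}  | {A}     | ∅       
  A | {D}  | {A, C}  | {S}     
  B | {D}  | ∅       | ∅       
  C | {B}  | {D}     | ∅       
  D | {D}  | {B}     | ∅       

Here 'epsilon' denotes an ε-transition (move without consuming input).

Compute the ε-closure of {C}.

{C}

Begin with {C}.
No ε-moves leave this set, so the closure equals the set itself.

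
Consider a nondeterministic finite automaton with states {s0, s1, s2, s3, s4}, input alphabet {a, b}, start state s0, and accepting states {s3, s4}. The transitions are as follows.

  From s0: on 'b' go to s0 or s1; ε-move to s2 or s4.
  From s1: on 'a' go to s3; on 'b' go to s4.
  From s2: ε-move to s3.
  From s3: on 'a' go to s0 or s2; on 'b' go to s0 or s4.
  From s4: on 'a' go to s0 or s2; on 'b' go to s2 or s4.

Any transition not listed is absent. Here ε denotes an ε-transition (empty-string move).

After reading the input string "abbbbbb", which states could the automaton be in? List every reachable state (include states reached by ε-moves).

Start: ε-closure({s0}) = {s0, s2, s3, s4}.
Read 'a': s0→∅, s2→∅, s3→{s0, s2}, s4→{s0, s2}; union {s0, s2}; ε-closure = {s0, s2, s3, s4}.
Read 'b': s0→{s0, s1}, s2→∅, s3→{s0, s4}, s4→{s2, s4}; union {s0, s1, s2, s4}; ε-closure = {s0, s1, s2, s3, s4}.
Read 'b': s0→{s0, s1}, s1→{s4}, s2→∅, s3→{s0, s4}, s4→{s2, s4}; union {s0, s1, s2, s4}; ε-closure = {s0, s1, s2, s3, s4}.
Read 'b': s0→{s0, s1}, s1→{s4}, s2→∅, s3→{s0, s4}, s4→{s2, s4}; union {s0, s1, s2, s4}; ε-closure = {s0, s1, s2, s3, s4}.
Read 'b': s0→{s0, s1}, s1→{s4}, s2→∅, s3→{s0, s4}, s4→{s2, s4}; union {s0, s1, s2, s4}; ε-closure = {s0, s1, s2, s3, s4}.
Read 'b': s0→{s0, s1}, s1→{s4}, s2→∅, s3→{s0, s4}, s4→{s2, s4}; union {s0, s1, s2, s4}; ε-closure = {s0, s1, s2, s3, s4}.
Read 'b': s0→{s0, s1}, s1→{s4}, s2→∅, s3→{s0, s4}, s4→{s2, s4}; union {s0, s1, s2, s4}; ε-closure = {s0, s1, s2, s3, s4}.

{s0, s1, s2, s3, s4}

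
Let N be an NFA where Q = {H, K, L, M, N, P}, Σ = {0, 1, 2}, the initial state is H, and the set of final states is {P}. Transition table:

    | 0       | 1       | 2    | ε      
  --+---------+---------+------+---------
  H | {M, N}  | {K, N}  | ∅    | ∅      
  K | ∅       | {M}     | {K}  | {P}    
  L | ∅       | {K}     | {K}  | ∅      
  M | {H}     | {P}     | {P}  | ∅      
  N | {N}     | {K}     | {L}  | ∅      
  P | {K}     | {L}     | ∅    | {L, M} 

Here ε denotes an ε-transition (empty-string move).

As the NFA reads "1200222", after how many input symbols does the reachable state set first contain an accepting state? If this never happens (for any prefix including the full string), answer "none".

Start in {H}.
Read '1': {H} → {K, L, M, N, P}.
None of the earlier sets intersect F, but {K, L, M, N, P} does.

1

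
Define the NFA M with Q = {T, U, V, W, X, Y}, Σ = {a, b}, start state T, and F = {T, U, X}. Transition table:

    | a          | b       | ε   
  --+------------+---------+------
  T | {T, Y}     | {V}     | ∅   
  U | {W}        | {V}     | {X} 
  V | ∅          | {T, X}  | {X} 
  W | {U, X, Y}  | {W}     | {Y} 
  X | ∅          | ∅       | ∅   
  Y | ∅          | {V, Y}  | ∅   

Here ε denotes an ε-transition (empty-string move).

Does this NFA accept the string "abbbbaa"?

Start in {T}.
Read 'a': {T} → {T, Y}.
Read 'b': {T, Y} → {V, X, Y}.
Read 'b': {V, X, Y} → {T, V, X, Y}.
Read 'b': {T, V, X, Y} → {T, V, X, Y}.
Read 'b': {T, V, X, Y} → {T, V, X, Y}.
Read 'a': {T, V, X, Y} → {T, Y}.
Read 'a': {T, Y} → {T, Y}.
The final set {T, Y} contains the accepting state T.

Yes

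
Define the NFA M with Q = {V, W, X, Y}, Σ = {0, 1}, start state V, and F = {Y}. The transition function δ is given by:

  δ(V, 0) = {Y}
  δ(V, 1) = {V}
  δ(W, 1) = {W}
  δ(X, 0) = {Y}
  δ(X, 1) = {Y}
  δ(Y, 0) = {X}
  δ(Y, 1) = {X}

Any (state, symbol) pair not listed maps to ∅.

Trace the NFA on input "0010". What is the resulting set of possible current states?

{X}

Start in {V}.
Read '0': V→{Y}; now {Y}.
Read '0': Y→{X}; now {X}.
Read '1': X→{Y}; now {Y}.
Read '0': Y→{X}; now {X}.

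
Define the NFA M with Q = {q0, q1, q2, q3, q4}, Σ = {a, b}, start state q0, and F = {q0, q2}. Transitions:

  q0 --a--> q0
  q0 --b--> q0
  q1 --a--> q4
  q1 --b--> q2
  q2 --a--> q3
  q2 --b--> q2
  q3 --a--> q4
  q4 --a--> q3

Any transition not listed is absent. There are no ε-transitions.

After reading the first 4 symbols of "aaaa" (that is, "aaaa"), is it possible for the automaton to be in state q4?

No

Start in {q0}.
Read 'a': q0→{q0}; now {q0}.
Read 'a': q0→{q0}; now {q0}.
Read 'a': q0→{q0}; now {q0}.
Read 'a': q0→{q0}; now {q0}.
State q4 is not in {q0}.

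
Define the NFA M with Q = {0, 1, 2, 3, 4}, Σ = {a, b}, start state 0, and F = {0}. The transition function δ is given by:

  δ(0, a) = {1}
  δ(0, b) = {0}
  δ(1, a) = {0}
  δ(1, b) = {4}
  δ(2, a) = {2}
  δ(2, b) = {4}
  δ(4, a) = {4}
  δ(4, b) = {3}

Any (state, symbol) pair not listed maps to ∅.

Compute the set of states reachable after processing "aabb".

{0}

Start in {0}.
Read 'a': {0} → {1}.
Read 'a': {1} → {0}.
Read 'b': {0} → {0}.
Read 'b': {0} → {0}.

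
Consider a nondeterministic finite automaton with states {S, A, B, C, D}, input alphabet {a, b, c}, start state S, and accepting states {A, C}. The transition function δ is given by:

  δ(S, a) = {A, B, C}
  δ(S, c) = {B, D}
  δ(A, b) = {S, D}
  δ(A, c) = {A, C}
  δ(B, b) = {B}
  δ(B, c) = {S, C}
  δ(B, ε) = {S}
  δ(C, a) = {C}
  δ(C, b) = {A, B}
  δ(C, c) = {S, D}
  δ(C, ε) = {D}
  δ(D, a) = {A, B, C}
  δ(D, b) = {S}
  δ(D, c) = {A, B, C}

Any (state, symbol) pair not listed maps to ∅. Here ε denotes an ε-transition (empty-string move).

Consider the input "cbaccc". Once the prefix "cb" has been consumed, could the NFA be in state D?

Start in {S}.
Read 'c': S→{B, D}; union {B, D}; ε-closure = {S, B, D}.
Read 'b': S→∅, B→{B}, D→{S}; now {S, B}.
State D is not in {S, B}.

No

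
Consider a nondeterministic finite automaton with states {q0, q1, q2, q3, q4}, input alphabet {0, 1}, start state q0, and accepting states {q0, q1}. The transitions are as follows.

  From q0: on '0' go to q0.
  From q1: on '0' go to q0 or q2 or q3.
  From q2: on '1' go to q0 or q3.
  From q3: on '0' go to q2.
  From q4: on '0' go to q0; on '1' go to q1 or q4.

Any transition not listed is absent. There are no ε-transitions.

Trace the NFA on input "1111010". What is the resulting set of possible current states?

Start in {q0}.
Read '1': {q0} → ∅.
The set is empty and remains empty for the remaining 6 symbols.

∅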